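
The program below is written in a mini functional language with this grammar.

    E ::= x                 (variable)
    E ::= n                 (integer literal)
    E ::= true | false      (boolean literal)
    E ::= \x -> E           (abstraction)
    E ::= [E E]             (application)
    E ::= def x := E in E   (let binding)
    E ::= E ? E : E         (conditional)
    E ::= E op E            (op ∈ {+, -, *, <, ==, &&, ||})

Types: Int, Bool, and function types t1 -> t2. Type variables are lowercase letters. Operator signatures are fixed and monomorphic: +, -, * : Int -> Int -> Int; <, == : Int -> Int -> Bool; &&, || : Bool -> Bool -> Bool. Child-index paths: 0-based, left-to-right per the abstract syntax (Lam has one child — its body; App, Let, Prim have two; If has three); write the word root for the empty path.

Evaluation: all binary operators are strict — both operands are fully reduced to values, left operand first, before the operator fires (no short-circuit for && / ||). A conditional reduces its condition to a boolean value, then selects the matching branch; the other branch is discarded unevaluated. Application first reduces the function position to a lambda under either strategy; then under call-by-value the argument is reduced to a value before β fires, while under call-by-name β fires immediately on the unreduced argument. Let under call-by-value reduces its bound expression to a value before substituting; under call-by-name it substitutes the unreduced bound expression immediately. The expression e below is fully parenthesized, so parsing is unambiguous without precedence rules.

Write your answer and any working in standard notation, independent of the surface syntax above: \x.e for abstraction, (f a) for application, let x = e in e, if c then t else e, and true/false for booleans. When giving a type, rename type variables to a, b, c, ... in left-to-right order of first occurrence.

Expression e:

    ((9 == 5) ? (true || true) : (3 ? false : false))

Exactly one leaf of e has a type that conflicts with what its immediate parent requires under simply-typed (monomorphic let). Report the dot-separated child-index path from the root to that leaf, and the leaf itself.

Answer: 2.0 : 3

Trace:
  unify Int ~ Int
  unify Int ~ Int
  unify Bool ~ Bool
  unify Bool ~ Bool
  unify Bool ~ Bool
  unify Int ~ Bool
  FAIL: mismatch Int ~ Bool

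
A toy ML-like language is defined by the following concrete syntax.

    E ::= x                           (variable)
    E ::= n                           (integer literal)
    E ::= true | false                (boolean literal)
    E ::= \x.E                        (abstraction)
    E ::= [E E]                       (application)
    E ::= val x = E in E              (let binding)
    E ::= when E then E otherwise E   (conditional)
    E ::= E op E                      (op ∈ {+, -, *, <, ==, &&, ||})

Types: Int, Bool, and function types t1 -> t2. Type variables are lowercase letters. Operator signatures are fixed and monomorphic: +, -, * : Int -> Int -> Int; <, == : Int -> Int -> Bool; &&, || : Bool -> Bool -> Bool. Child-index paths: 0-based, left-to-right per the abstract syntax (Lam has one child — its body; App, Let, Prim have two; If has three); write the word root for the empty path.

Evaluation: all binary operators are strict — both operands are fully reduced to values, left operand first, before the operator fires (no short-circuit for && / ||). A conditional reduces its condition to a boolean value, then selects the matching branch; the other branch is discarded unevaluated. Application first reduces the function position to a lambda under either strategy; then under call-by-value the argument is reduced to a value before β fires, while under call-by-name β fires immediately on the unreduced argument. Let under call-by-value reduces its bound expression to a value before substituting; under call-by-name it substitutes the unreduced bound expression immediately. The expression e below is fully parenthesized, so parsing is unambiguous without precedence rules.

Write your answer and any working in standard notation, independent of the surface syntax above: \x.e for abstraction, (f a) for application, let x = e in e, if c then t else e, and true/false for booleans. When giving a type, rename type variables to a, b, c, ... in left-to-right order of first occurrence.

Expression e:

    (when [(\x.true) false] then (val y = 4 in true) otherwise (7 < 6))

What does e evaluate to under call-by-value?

Trace:
step 0: (if ((\x.true) false) then (let y = 4 in true) else (7 < 6))
step 1: [beta@0] (if true then (let y = 4 in true) else (7 < 6))
step 2: [if@root] (let y = 4 in true)
step 3: [let@root] true

Answer: true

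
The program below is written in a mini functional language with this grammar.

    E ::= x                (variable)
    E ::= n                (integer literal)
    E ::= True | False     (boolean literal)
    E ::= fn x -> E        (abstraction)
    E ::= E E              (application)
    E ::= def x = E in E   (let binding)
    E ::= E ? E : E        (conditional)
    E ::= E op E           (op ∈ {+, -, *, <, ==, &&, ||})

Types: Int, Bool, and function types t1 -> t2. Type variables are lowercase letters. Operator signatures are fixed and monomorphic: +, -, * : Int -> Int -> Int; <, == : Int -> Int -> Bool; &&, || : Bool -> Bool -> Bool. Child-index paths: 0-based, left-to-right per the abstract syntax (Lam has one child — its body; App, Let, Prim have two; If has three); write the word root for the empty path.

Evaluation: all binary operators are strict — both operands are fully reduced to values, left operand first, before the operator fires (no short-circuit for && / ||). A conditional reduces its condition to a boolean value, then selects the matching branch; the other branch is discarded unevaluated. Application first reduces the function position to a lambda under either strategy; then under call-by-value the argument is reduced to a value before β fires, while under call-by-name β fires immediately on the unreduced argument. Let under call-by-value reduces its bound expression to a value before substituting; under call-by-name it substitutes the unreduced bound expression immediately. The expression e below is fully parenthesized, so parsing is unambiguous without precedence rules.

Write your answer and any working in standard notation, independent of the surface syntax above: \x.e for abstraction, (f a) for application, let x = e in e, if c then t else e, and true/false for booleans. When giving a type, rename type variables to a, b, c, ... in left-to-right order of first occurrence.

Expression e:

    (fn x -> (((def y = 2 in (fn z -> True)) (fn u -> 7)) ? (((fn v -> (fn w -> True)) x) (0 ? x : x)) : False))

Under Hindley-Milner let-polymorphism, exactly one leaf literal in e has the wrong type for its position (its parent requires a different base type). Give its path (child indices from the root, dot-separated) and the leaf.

Answer: 0.1.1.0 : 0

Working:
let y : Int
\z._ : b -> Bool
\u._ : c -> Int
  unify b -> Bool ~ (c -> Int) -> d
  unify b ~ c -> Int
  unify Bool ~ d
_ _ : Bool
  unify Bool ~ Bool
\w._ : f -> Bool
\v._ : e -> f -> Bool
x : a
  unify e -> f -> Bool ~ a -> g
  unify e ~ a
  unify f -> Bool ~ g
_ _ : f -> Bool
  unify Int ~ Bool
  FAIL: mismatch Int ~ Bool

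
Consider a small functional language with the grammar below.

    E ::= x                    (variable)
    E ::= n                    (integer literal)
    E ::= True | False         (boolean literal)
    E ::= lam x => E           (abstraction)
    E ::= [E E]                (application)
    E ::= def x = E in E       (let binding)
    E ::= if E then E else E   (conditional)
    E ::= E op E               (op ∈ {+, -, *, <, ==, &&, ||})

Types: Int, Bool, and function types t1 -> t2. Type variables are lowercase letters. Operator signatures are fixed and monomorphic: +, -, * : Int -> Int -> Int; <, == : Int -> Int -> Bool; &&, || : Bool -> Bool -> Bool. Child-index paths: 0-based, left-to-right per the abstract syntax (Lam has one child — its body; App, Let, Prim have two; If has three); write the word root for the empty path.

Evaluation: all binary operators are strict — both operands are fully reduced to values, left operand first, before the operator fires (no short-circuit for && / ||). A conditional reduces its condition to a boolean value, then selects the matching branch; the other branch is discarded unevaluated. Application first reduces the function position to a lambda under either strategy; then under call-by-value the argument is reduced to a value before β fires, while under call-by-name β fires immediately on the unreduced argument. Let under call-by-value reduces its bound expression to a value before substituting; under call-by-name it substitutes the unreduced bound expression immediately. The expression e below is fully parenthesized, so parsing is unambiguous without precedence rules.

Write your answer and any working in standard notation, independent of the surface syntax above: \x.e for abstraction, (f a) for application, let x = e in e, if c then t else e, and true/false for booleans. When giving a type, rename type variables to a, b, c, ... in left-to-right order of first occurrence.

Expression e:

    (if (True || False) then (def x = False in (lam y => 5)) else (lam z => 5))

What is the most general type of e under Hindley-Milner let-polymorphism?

Answer: a -> Int

Derivation:
  unify Bool ~ Bool
  unify Bool ~ Bool
  unify Bool ~ Bool
let x : Bool
\y._ : a -> Int
\z._ : b -> Int
  unify a -> Int ~ b -> Int
  unify a ~ b
  unify Int ~ Int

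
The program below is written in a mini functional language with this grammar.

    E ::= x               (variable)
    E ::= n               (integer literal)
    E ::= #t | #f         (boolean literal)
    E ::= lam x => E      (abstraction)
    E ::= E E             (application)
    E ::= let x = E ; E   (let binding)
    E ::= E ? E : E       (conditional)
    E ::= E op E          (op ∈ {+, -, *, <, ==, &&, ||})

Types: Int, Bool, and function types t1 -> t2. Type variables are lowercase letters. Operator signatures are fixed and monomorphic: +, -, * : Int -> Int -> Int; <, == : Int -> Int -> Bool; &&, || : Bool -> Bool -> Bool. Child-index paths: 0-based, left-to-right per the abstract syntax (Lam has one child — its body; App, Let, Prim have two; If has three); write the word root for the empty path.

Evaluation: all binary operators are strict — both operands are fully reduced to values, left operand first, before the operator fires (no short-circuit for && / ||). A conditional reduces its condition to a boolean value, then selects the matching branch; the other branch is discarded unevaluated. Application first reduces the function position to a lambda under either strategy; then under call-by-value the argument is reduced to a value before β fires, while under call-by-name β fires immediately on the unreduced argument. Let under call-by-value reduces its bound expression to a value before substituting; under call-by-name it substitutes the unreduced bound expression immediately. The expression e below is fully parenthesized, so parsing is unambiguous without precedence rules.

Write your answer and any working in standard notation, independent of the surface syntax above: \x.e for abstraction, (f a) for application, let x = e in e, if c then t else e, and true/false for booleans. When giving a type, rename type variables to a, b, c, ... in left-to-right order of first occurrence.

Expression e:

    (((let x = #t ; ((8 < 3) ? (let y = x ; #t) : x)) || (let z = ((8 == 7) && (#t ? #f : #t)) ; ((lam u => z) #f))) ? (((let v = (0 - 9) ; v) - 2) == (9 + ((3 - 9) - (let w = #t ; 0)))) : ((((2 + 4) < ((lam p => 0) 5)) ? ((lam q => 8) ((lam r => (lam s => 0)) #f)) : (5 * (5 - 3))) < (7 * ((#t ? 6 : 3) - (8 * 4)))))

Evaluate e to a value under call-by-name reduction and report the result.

Working:
step 0: (if ((let x = true in (if (8 < 3) then (let y = x in true) else x)) || (let z = ((8 == 7) && (if true then false else true)) in ((\u.z) false))) then (((let v = (0 - 9) in v) - 2) == (9 + ((3 - 9) - (let w = true in 0)))) else ((if ((2 + 4) < ((\p.0) 5)) then ((\q.8) ((\r.(\s.0)) false)) else (5 * (5 - 3))) < (7 * ((if true then 6 else 3) - (8 * 4)))))
step 1: [let@0.0] (if ((if (8 < 3) then (let y = true in true) else true) || (let z = ((8 == 7) && (if true then false else true)) in ((\u.z) false))) then (((let v = (0 - 9) in v) - 2) == (9 + ((3 - 9) - (let w = true in 0)))) else ((if ((2 + 4) < ((\p.0) 5)) then ((\q.8) ((\r.(\s.0)) false)) else (5 * (5 - 3))) < (7 * ((if true then 6 else 3) - (8 * 4)))))
step 2: [delta@0.0.0] (if ((if false then (let y = true in true) else true) || (let z = ((8 == 7) && (if true then false else true)) in ((\u.z) false))) then (((let v = (0 - 9) in v) - 2) == (9 + ((3 - 9) - (let w = true in 0)))) else ((if ((2 + 4) < ((\p.0) 5)) then ((\q.8) ((\r.(\s.0)) false)) else (5 * (5 - 3))) < (7 * ((if true then 6 else 3) - (8 * 4)))))
step 3: [if@0.0] (if (true || (let z = ((8 == 7) && (if true then false else true)) in ((\u.z) false))) then (((let v = (0 - 9) in v) - 2) == (9 + ((3 - 9) - (let w = true in 0)))) else ((if ((2 + 4) < ((\p.0) 5)) then ((\q.8) ((\r.(\s.0)) false)) else (5 * (5 - 3))) < (7 * ((if true then 6 else 3) - (8 * 4)))))
step 4: [let@0.1] (if (true || ((\u.((8 == 7) && (if true then false else true))) false)) then (((let v = (0 - 9) in v) - 2) == (9 + ((3 - 9) - (let w = true in 0)))) else ((if ((2 + 4) < ((\p.0) 5)) then ((\q.8) ((\r.(\s.0)) false)) else (5 * (5 - 3))) < (7 * ((if true then 6 else 3) - (8 * 4)))))
step 5: [beta@0.1] (if (true || ((8 == 7) && (if true then false else true))) then (((let v = (0 - 9) in v) - 2) == (9 + ((3 - 9) - (let w = true in 0)))) else ((if ((2 + 4) < ((\p.0) 5)) then ((\q.8) ((\r.(\s.0)) false)) else (5 * (5 - 3))) < (7 * ((if true then 6 else 3) - (8 * 4)))))
step 6: [delta@0.1.0] (if (true || (false && (if true then false else true))) then (((let v = (0 - 9) in v) - 2) == (9 + ((3 - 9) - (let w = true in 0)))) else ((if ((2 + 4) < ((\p.0) 5)) then ((\q.8) ((\r.(\s.0)) false)) else (5 * (5 - 3))) < (7 * ((if true then 6 else 3) - (8 * 4)))))
step 7: [if@0.1.1] (if (true || (false && false)) then (((let v = (0 - 9) in v) - 2) == (9 + ((3 - 9) - (let w = true in 0)))) else ((if ((2 + 4) < ((\p.0) 5)) then ((\q.8) ((\r.(\s.0)) false)) else (5 * (5 - 3))) < (7 * ((if true then 6 else 3) - (8 * 4)))))
step 8: [delta@0.1] (if (true || false) then (((let v = (0 - 9) in v) - 2) == (9 + ((3 - 9) - (let w = true in 0)))) else ((if ((2 + 4) < ((\p.0) 5)) then ((\q.8) ((\r.(\s.0)) false)) else (5 * (5 - 3))) < (7 * ((if true then 6 else 3) - (8 * 4)))))
step 9: [delta@0] (if true then (((let v = (0 - 9) in v) - 2) == (9 + ((3 - 9) - (let w = true in 0)))) else ((if ((2 + 4) < ((\p.0) 5)) then ((\q.8) ((\r.(\s.0)) false)) else (5 * (5 - 3))) < (7 * ((if true then 6 else 3) - (8 * 4)))))
step 10: [if@root] (((let v = (0 - 9) in v) - 2) == (9 + ((3 - 9) - (let w = true in 0))))
step 11: [let@0.0] (((0 - 9) - 2) == (9 + ((3 - 9) - (let w = true in 0))))
step 12: [delta@0.0] ((-9 - 2) == (9 + ((3 - 9) - (let w = true in 0))))
step 13: [delta@0] (-11 == (9 + ((3 - 9) - (let w = true in 0))))
step 14: [delta@1.1.0] (-11 == (9 + (-6 - (let w = true in 0))))
step 15: [let@1.1.1] (-11 == (9 + (-6 - 0)))
step 16: [delta@1.1] (-11 == (9 + -6))
step 17: [delta@1] (-11 == 3)
step 18: [delta@root] false

Answer: false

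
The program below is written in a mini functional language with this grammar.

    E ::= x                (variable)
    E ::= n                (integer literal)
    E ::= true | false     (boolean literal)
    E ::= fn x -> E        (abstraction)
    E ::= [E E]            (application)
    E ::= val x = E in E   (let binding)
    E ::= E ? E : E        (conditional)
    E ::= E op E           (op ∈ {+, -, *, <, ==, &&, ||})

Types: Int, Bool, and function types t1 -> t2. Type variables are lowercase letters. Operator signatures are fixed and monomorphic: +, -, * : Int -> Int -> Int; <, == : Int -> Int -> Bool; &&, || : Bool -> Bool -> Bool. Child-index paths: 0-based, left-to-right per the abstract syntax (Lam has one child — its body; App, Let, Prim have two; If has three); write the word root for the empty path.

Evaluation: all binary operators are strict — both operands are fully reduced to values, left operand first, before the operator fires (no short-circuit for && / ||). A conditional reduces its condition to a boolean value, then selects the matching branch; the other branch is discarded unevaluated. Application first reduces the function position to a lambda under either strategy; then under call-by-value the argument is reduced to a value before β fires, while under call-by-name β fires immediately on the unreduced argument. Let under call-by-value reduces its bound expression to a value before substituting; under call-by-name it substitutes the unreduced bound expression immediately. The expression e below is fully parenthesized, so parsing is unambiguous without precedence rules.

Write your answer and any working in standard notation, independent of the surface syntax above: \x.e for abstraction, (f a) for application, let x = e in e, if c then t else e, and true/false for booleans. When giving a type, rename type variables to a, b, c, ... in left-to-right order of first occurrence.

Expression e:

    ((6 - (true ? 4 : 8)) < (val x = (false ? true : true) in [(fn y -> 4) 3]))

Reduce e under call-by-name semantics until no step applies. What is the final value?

Answer: true

Derivation:
step 0: ((6 - (if true then 4 else 8)) < (let x = (if false then true else true) in ((\y.4) 3)))
step 1: [if@0.1] ((6 - 4) < (let x = (if false then true else true) in ((\y.4) 3)))
step 2: [delta@0] (2 < (let x = (if false then true else true) in ((\y.4) 3)))
step 3: [let@1] (2 < ((\y.4) 3))
step 4: [beta@1] (2 < 4)
step 5: [delta@root] true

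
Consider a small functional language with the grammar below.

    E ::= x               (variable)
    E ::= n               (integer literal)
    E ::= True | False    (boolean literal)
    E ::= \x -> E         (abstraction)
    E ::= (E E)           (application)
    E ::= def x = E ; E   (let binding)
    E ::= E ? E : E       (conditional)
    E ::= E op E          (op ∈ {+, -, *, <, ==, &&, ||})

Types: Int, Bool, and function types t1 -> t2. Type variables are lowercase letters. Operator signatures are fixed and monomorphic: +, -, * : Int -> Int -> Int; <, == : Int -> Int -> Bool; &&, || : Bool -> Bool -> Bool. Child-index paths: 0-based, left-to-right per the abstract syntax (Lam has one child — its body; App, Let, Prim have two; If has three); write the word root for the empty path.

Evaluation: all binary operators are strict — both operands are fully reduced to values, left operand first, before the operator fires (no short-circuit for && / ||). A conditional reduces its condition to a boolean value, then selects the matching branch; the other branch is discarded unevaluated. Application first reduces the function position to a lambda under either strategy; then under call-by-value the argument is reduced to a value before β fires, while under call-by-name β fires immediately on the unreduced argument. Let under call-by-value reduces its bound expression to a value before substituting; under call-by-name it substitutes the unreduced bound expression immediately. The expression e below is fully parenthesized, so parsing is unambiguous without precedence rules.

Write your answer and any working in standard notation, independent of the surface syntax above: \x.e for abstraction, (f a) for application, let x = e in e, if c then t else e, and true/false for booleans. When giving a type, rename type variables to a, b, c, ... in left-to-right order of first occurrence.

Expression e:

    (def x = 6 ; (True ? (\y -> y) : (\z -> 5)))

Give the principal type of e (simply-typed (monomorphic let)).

Working:
let x : Int
  unify Bool ~ Bool
y : a
\y._ : a -> a
\z._ : b -> Int
  unify a -> a ~ b -> Int
  unify a ~ b
  unify b ~ Int

Answer: Int -> Int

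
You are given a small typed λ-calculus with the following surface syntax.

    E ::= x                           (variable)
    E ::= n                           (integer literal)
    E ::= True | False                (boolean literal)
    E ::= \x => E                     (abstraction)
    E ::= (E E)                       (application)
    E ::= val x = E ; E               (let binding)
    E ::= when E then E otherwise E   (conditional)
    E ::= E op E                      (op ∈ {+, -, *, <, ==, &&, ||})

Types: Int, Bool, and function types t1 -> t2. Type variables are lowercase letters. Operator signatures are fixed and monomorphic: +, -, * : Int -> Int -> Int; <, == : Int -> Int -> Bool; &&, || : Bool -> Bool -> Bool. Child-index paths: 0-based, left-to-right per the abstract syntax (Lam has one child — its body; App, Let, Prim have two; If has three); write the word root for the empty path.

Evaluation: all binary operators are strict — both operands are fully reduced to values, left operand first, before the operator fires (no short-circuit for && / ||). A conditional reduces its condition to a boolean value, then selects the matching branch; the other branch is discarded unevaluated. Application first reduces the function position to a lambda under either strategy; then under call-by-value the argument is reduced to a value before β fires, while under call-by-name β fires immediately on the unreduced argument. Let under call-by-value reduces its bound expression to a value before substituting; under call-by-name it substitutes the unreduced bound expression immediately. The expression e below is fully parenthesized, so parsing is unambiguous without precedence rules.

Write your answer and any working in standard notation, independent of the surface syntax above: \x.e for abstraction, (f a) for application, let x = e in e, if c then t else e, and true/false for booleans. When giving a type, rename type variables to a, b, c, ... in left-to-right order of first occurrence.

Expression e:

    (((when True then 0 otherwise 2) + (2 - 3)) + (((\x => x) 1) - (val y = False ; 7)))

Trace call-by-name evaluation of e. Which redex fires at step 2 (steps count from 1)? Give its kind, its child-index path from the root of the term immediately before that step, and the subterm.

Working:
step 0: (((if true then 0 else 2) + (2 - 3)) + (((\x.x) 1) - (let y = false in 7)))
step 1: [if@0.0] ((0 + (2 - 3)) + (((\x.x) 1) - (let y = false in 7)))
step 2: [delta@0.1] ((0 + -1) + (((\x.x) 1) - (let y = false in 7)))

Answer: delta at 0.1 : (2 - 3)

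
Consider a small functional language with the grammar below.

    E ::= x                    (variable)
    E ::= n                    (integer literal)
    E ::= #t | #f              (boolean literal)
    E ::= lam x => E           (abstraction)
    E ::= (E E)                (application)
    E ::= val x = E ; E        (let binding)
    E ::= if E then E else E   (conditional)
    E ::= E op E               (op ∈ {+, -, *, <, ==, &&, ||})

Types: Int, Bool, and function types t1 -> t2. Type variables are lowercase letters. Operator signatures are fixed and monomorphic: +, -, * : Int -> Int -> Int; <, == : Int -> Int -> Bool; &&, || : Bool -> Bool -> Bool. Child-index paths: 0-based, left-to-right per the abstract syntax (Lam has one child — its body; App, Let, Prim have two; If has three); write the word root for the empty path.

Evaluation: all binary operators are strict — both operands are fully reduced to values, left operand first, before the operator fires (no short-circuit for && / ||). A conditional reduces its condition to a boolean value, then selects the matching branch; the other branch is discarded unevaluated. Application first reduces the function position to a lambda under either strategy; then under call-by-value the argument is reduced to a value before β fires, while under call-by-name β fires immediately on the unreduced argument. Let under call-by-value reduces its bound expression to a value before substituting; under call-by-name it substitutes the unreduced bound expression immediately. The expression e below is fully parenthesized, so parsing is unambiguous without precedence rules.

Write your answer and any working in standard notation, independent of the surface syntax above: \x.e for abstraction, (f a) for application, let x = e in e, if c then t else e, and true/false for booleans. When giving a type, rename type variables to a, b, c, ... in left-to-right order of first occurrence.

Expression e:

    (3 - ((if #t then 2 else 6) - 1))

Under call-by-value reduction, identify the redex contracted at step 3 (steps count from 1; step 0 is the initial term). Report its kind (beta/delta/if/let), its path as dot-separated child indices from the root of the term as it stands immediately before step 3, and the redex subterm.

Derivation:
step 0: (3 - ((if true then 2 else 6) - 1))
step 1: [if@1.0] (3 - (2 - 1))
step 2: [delta@1] (3 - 1)
step 3: [delta@root] 2

Answer: delta at root : (3 - 1)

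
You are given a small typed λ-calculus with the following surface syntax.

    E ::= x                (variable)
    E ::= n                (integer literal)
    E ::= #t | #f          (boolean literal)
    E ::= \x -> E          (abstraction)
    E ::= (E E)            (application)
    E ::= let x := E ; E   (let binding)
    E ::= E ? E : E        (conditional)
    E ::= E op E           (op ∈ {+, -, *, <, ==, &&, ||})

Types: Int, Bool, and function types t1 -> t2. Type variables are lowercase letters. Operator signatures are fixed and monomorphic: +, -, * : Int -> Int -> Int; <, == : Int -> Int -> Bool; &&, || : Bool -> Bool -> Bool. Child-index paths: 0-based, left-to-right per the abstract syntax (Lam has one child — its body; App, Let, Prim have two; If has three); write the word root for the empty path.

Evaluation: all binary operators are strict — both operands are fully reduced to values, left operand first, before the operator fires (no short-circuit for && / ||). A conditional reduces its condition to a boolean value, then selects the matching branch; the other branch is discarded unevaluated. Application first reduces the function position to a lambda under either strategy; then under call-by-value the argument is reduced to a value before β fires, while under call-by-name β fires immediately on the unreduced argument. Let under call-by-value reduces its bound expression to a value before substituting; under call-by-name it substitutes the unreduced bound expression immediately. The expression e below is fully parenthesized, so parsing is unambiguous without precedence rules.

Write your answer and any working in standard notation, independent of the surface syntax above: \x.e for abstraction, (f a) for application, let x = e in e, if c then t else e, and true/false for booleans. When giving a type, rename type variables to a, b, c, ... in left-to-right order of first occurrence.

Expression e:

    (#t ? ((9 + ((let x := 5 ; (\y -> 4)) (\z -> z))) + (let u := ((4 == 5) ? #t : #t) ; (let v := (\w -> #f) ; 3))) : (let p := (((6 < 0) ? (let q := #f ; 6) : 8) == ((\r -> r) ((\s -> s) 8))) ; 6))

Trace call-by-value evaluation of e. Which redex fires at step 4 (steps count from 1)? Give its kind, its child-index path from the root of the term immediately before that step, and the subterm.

Working:
step 0: (if true then ((9 + ((let x = 5 in (\y.4)) (\z.z))) + (let u = (if (4 == 5) then true else true) in (let v = (\w.false) in 3))) else (let p = ((if (6 < 0) then (let q = false in 6) else 8) == ((\r.r) ((\s.s) 8))) in 6))
step 1: [if@root] ((9 + ((let x = 5 in (\y.4)) (\z.z))) + (let u = (if (4 == 5) then true else true) in (let v = (\w.false) in 3)))
step 2: [let@0.1.0] ((9 + ((\y.4) (\z.z))) + (let u = (if (4 == 5) then true else true) in (let v = (\w.false) in 3)))
step 3: [beta@0.1] ((9 + 4) + (let u = (if (4 == 5) then true else true) in (let v = (\w.false) in 3)))
step 4: [delta@0] (13 + (let u = (if (4 == 5) then true else true) in (let v = (\w.false) in 3)))

Answer: delta at 0 : (9 + 4)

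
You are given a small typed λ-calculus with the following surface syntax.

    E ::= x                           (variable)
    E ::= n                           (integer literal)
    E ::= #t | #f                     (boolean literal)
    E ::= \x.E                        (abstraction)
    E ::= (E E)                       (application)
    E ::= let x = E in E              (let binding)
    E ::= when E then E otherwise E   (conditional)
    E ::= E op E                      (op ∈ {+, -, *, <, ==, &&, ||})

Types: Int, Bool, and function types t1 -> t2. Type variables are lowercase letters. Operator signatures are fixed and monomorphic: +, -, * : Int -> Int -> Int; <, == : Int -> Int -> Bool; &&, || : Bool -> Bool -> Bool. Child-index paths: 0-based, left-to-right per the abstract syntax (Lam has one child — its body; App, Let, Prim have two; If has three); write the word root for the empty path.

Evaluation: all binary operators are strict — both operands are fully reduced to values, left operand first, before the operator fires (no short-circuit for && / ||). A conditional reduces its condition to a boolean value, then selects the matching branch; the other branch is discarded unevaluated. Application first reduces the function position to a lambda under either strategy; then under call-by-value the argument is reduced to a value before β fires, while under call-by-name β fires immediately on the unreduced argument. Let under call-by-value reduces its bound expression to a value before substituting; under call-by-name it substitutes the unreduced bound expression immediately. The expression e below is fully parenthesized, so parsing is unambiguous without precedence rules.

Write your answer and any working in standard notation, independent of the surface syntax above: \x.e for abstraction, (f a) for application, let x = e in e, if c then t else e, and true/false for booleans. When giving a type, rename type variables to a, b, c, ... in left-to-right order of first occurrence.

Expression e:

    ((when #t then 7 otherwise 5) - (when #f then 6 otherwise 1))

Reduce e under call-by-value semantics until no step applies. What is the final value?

Working:
step 0: ((if true then 7 else 5) - (if false then 6 else 1))
step 1: [if@0] (7 - (if false then 6 else 1))
step 2: [if@1] (7 - 1)
step 3: [delta@root] 6

Answer: 6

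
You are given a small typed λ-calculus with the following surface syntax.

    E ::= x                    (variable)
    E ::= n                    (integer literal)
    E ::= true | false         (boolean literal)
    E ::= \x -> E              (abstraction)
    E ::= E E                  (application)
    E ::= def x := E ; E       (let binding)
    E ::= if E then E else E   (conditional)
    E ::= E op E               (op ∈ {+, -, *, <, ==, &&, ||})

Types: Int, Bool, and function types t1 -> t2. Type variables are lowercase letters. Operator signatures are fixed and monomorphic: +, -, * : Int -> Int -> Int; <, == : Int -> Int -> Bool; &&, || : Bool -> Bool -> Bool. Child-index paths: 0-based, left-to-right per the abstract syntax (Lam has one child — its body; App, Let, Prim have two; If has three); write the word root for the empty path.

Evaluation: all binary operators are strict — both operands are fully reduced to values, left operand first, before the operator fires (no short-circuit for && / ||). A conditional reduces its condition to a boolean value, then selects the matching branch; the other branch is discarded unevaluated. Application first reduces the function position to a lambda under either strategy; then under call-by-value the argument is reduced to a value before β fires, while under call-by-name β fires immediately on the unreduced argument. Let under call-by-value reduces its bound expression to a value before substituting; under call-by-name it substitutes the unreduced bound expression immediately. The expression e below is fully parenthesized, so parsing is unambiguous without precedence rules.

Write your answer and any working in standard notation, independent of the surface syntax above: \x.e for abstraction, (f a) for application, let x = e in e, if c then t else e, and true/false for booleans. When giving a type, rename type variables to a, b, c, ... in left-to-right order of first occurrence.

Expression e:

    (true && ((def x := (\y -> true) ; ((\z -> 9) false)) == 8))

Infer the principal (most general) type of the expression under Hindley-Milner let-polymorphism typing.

Derivation:
  unify Bool ~ Bool
\y._ : a -> Bool
let x : forall. a -> Bool
\z._ : b -> Int
  unify b -> Int ~ Bool -> c
  unify b ~ Bool
  unify Int ~ c
_ _ : Int
  unify Int ~ Int
  unify Int ~ Int
  unify Bool ~ Bool

Answer: Bool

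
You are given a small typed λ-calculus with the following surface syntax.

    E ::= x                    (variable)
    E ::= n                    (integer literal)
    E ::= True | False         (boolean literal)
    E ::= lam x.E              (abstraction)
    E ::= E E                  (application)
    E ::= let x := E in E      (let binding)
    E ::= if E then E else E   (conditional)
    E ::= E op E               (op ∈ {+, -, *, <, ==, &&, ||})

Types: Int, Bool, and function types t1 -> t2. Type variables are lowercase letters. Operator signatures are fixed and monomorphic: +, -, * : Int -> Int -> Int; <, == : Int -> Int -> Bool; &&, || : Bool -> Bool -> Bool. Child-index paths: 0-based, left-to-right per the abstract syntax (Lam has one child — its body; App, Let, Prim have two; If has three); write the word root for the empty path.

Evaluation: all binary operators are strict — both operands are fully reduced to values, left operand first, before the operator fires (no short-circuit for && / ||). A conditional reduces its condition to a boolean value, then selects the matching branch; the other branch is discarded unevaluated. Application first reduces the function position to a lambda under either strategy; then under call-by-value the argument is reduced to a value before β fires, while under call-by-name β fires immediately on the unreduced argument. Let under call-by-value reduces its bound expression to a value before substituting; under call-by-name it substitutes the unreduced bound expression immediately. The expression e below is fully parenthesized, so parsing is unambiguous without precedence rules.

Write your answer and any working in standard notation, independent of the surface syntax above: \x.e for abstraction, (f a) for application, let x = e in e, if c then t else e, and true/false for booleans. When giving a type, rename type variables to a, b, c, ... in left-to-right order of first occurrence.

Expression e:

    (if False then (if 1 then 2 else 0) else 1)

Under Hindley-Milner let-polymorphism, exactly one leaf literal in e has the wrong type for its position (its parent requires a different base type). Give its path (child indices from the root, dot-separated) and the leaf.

Derivation:
  unify Bool ~ Bool
  unify Int ~ Bool
  FAIL: mismatch Int ~ Bool

Answer: 1.0 : 1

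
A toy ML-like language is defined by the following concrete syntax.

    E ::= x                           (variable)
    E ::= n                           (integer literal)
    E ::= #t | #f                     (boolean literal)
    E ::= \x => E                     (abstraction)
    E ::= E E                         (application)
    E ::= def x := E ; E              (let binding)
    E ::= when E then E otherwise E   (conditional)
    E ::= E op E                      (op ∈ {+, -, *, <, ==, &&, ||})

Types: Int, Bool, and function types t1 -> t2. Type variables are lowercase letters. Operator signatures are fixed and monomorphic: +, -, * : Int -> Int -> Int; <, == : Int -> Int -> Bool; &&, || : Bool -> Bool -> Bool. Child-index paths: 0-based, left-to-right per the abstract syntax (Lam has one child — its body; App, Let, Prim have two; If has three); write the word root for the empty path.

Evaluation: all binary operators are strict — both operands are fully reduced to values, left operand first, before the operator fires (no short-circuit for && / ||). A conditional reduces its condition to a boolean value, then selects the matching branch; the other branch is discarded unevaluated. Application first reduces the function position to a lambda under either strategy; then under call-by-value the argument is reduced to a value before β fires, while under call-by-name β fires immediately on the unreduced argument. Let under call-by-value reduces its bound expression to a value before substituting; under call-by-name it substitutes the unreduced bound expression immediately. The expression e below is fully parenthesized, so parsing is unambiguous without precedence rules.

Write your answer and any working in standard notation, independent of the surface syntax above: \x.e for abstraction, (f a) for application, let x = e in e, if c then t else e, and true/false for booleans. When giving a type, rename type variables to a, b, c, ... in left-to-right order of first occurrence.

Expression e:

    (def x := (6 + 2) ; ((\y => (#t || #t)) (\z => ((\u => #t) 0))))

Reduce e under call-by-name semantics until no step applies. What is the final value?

Derivation:
step 0: (let x = (6 + 2) in ((\y.(true || true)) (\z.((\u.true) 0))))
step 1: [let@root] ((\y.(true || true)) (\z.((\u.true) 0)))
step 2: [beta@root] (true || true)
step 3: [delta@root] true

Answer: true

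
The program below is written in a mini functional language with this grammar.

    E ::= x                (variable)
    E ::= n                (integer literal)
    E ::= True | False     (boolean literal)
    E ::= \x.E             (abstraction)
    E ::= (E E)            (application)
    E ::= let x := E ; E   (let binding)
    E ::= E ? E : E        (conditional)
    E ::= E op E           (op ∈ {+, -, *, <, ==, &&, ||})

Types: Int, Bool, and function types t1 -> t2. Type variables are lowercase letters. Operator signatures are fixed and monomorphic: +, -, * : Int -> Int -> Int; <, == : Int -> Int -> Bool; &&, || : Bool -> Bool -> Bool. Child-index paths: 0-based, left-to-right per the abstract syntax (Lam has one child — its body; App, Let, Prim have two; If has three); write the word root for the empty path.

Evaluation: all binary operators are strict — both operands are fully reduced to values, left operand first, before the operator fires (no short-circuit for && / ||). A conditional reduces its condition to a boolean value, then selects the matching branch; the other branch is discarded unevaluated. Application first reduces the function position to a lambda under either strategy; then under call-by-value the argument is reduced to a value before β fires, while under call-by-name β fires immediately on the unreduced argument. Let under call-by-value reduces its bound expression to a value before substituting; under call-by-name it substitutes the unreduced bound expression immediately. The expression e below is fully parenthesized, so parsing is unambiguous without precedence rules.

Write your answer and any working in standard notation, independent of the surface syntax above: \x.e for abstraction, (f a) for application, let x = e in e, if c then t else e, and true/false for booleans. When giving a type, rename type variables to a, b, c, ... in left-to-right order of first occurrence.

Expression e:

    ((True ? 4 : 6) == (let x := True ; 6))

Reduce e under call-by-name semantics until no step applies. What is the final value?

Answer: false

Working:
step 0: ((if true then 4 else 6) == (let x = true in 6))
step 1: [if@0] (4 == (let x = true in 6))
step 2: [let@1] (4 == 6)
step 3: [delta@root] false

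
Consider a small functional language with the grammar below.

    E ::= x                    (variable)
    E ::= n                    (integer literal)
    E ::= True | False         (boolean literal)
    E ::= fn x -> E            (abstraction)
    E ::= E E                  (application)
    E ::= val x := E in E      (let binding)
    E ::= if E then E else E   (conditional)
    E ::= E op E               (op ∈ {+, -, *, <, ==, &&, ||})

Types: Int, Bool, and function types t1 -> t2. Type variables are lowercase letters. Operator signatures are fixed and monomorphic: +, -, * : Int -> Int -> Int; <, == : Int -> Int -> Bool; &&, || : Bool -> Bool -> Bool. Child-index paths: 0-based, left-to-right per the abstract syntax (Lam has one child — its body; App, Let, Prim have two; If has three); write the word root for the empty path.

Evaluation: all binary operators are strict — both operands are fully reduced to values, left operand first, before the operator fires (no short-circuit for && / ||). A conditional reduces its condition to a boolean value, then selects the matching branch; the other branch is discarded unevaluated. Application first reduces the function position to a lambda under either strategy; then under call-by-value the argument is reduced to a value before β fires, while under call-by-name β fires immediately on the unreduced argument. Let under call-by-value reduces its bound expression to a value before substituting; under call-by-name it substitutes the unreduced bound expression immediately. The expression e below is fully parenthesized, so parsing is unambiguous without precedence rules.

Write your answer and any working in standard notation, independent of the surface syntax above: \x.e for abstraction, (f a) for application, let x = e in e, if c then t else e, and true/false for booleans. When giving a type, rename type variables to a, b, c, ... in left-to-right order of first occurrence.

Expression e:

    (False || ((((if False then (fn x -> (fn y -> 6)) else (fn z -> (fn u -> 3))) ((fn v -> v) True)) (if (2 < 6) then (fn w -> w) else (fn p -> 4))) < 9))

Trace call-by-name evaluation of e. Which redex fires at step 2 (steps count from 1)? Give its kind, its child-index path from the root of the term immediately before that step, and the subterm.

Working:
step 0: (false || ((((if false then (\x.(\y.6)) else (\z.(\u.3))) ((\v.v) true)) (if (2 < 6) then (\w.w) else (\p.4))) < 9))
step 1: [if@1.0.0.0] (false || ((((\z.(\u.3)) ((\v.v) true)) (if (2 < 6) then (\w.w) else (\p.4))) < 9))
step 2: [beta@1.0.0] (false || (((\u.3) (if (2 < 6) then (\w.w) else (\p.4))) < 9))

Answer: beta at 1.0.0 : ((\z.(\u.3)) ((\v.v) true))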